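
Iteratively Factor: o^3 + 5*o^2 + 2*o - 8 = (o + 4)*(o^2 + o - 2) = (o + 2)*(o + 4)*(o - 1)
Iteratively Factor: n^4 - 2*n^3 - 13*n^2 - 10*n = (n - 5)*(n^3 + 3*n^2 + 2*n) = n*(n - 5)*(n^2 + 3*n + 2) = n*(n - 5)*(n + 1)*(n + 2)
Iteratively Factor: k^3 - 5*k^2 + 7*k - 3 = (k - 3)*(k^2 - 2*k + 1) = (k - 3)*(k - 1)*(k - 1)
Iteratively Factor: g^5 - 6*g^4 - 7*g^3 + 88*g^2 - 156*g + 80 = (g - 2)*(g^4 - 4*g^3 - 15*g^2 + 58*g - 40) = (g - 5)*(g - 2)*(g^3 + g^2 - 10*g + 8) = (g - 5)*(g - 2)^2*(g^2 + 3*g - 4) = (g - 5)*(g - 2)^2*(g - 1)*(g + 4)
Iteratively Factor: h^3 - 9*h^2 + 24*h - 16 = (h - 1)*(h^2 - 8*h + 16) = (h - 4)*(h - 1)*(h - 4)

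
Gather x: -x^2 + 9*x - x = -x^2 + 8*x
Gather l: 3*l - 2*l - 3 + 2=l - 1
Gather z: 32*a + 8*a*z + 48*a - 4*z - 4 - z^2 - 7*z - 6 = 80*a - z^2 + z*(8*a - 11) - 10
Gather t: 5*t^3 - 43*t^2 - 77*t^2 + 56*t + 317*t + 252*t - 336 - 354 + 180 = 5*t^3 - 120*t^2 + 625*t - 510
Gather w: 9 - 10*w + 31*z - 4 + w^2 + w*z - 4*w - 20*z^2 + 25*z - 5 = w^2 + w*(z - 14) - 20*z^2 + 56*z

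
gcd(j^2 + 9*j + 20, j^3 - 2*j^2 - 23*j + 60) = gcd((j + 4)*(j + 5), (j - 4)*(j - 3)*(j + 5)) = j + 5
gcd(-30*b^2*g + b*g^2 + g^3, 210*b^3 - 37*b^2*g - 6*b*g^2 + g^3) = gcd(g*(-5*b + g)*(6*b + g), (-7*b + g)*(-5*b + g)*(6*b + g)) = 30*b^2 - b*g - g^2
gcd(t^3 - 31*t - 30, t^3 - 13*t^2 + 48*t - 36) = t - 6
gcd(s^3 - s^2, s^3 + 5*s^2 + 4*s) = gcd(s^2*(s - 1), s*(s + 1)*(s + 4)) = s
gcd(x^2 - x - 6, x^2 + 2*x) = x + 2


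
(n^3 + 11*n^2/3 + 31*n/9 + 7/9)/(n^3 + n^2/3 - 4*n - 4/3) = (3*n^2 + 10*n + 7)/(3*(n^2 - 4))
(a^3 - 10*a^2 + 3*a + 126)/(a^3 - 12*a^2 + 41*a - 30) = (a^2 - 4*a - 21)/(a^2 - 6*a + 5)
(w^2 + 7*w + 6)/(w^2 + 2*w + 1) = (w + 6)/(w + 1)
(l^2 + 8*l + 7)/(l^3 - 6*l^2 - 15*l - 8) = (l + 7)/(l^2 - 7*l - 8)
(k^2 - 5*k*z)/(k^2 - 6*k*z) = (k - 5*z)/(k - 6*z)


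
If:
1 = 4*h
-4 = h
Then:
No Solution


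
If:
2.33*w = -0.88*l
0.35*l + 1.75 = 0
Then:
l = -5.00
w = 1.89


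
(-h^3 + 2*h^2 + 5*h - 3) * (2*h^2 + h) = -2*h^5 + 3*h^4 + 12*h^3 - h^2 - 3*h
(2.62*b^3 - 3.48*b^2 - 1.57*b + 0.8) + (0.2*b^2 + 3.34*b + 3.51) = 2.62*b^3 - 3.28*b^2 + 1.77*b + 4.31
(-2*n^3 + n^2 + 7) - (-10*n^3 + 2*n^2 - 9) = 8*n^3 - n^2 + 16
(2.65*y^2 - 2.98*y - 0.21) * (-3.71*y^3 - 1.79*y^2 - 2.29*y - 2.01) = -9.8315*y^5 + 6.3123*y^4 + 0.0447999999999995*y^3 + 1.8736*y^2 + 6.4707*y + 0.4221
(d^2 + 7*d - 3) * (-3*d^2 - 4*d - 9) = -3*d^4 - 25*d^3 - 28*d^2 - 51*d + 27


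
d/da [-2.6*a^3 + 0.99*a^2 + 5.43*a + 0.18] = -7.8*a^2 + 1.98*a + 5.43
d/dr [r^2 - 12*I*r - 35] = 2*r - 12*I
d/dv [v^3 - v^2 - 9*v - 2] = 3*v^2 - 2*v - 9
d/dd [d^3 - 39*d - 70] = 3*d^2 - 39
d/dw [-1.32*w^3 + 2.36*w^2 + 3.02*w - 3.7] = -3.96*w^2 + 4.72*w + 3.02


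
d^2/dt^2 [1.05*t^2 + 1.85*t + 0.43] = 2.10000000000000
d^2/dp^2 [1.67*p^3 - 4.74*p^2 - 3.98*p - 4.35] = 10.02*p - 9.48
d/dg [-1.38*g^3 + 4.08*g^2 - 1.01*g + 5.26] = -4.14*g^2 + 8.16*g - 1.01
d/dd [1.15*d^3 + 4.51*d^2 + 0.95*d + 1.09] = 3.45*d^2 + 9.02*d + 0.95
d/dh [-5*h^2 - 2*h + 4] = -10*h - 2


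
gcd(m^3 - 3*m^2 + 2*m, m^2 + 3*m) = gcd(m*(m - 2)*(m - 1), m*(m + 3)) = m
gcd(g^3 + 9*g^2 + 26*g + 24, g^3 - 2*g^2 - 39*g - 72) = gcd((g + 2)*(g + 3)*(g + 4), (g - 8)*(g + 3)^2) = g + 3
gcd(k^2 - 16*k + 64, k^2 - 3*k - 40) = k - 8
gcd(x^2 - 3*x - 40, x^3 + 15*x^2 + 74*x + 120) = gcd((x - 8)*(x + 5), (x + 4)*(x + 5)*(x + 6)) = x + 5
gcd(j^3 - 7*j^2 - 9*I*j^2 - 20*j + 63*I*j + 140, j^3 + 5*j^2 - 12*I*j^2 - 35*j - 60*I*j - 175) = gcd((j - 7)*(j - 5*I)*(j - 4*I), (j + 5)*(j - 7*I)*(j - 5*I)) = j - 5*I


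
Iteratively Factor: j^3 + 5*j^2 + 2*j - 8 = (j + 4)*(j^2 + j - 2) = (j + 2)*(j + 4)*(j - 1)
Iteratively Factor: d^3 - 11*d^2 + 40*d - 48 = (d - 3)*(d^2 - 8*d + 16) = (d - 4)*(d - 3)*(d - 4)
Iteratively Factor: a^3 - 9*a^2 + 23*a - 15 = (a - 5)*(a^2 - 4*a + 3) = (a - 5)*(a - 3)*(a - 1)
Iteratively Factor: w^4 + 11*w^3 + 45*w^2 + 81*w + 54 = (w + 3)*(w^3 + 8*w^2 + 21*w + 18) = (w + 3)^2*(w^2 + 5*w + 6) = (w + 3)^3*(w + 2)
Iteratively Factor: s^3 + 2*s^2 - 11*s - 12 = (s + 4)*(s^2 - 2*s - 3) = (s - 3)*(s + 4)*(s + 1)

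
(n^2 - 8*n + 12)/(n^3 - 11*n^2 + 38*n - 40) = (n - 6)/(n^2 - 9*n + 20)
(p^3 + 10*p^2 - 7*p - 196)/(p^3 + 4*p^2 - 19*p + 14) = (p^2 + 3*p - 28)/(p^2 - 3*p + 2)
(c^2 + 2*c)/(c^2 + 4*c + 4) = c/(c + 2)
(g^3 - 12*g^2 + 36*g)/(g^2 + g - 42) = g*(g - 6)/(g + 7)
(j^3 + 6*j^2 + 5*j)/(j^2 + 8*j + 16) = j*(j^2 + 6*j + 5)/(j^2 + 8*j + 16)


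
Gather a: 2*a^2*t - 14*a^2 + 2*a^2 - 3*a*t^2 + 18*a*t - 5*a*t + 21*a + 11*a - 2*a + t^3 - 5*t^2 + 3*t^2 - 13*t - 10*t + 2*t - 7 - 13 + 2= a^2*(2*t - 12) + a*(-3*t^2 + 13*t + 30) + t^3 - 2*t^2 - 21*t - 18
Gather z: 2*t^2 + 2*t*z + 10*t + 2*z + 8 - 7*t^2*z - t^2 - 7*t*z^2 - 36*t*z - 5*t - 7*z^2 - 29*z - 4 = t^2 + 5*t + z^2*(-7*t - 7) + z*(-7*t^2 - 34*t - 27) + 4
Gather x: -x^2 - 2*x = -x^2 - 2*x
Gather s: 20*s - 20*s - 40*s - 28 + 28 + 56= 56 - 40*s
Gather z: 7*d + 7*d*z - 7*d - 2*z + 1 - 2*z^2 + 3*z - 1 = -2*z^2 + z*(7*d + 1)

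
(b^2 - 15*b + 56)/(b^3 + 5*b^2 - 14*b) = (b^2 - 15*b + 56)/(b*(b^2 + 5*b - 14))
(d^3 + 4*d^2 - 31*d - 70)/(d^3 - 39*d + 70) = (d + 2)/(d - 2)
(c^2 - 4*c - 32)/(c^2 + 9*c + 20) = (c - 8)/(c + 5)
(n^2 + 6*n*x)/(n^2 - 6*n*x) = (n + 6*x)/(n - 6*x)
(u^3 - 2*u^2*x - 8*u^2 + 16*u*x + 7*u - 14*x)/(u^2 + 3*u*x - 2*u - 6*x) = (u^3 - 2*u^2*x - 8*u^2 + 16*u*x + 7*u - 14*x)/(u^2 + 3*u*x - 2*u - 6*x)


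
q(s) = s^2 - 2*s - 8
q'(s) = 2*s - 2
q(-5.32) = 30.94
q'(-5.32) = -12.64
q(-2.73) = 4.91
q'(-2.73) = -7.46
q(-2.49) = 3.18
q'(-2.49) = -6.98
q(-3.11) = 7.89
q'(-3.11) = -8.22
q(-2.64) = 4.25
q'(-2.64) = -7.28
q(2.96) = -5.16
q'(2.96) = 3.92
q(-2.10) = 0.61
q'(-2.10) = -6.20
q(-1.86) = -0.82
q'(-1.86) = -5.72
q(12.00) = 112.00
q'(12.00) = 22.00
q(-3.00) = 7.00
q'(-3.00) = -8.00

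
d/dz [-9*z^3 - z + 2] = -27*z^2 - 1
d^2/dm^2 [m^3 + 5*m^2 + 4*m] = 6*m + 10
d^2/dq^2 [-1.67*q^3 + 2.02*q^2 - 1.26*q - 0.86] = 4.04 - 10.02*q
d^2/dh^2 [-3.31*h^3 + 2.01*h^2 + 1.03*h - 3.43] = 4.02 - 19.86*h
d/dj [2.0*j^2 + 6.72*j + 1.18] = 4.0*j + 6.72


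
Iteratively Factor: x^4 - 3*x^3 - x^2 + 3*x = (x + 1)*(x^3 - 4*x^2 + 3*x) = x*(x + 1)*(x^2 - 4*x + 3) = x*(x - 3)*(x + 1)*(x - 1)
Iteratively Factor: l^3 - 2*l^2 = (l)*(l^2 - 2*l) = l*(l - 2)*(l)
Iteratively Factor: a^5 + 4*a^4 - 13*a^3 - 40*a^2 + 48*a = (a)*(a^4 + 4*a^3 - 13*a^2 - 40*a + 48) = a*(a + 4)*(a^3 - 13*a + 12) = a*(a - 1)*(a + 4)*(a^2 + a - 12) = a*(a - 3)*(a - 1)*(a + 4)*(a + 4)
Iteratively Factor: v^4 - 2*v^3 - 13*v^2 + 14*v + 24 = (v + 3)*(v^3 - 5*v^2 + 2*v + 8) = (v + 1)*(v + 3)*(v^2 - 6*v + 8) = (v - 4)*(v + 1)*(v + 3)*(v - 2)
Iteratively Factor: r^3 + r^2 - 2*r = (r - 1)*(r^2 + 2*r) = r*(r - 1)*(r + 2)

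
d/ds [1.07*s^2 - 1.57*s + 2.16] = 2.14*s - 1.57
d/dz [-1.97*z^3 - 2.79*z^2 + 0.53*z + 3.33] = -5.91*z^2 - 5.58*z + 0.53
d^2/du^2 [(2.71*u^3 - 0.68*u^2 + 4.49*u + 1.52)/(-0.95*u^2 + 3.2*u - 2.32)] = (-1.06581410364015e-14*u^5 + 1.4210854715202e-14*u^4 - 47.52517*u^3 + 103.49112*u^2 - 0.417263999999996*u - 83.776896)/(0.857375*u^6 - 8.664*u^5 + 35.4654*u^4 - 75.0848*u^3 + 86.61024*u^2 - 51.67104*u + 12.487168)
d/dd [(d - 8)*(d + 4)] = 2*d - 4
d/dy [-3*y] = -3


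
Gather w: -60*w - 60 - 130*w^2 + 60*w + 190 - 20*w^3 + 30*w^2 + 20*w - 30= -20*w^3 - 100*w^2 + 20*w + 100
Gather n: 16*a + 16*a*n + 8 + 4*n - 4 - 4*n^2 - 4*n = 16*a*n + 16*a - 4*n^2 + 4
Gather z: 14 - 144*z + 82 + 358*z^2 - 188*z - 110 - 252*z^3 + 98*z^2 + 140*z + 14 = -252*z^3 + 456*z^2 - 192*z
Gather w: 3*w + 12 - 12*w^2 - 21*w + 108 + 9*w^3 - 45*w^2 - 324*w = 9*w^3 - 57*w^2 - 342*w + 120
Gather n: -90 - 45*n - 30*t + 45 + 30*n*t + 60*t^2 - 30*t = n*(30*t - 45) + 60*t^2 - 60*t - 45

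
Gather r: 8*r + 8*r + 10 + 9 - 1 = 16*r + 18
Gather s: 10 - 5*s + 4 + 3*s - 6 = 8 - 2*s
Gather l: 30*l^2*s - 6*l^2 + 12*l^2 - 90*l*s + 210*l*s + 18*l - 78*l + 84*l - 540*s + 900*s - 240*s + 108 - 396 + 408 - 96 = l^2*(30*s + 6) + l*(120*s + 24) + 120*s + 24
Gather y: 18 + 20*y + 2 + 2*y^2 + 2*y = 2*y^2 + 22*y + 20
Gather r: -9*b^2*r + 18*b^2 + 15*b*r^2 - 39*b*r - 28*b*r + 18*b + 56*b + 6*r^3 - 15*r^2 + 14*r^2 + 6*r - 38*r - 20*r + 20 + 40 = 18*b^2 + 74*b + 6*r^3 + r^2*(15*b - 1) + r*(-9*b^2 - 67*b - 52) + 60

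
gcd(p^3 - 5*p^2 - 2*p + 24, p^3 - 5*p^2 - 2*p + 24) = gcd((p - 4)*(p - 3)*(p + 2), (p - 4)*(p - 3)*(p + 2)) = p^3 - 5*p^2 - 2*p + 24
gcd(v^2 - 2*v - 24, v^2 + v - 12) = v + 4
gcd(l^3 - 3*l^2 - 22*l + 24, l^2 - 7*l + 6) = l^2 - 7*l + 6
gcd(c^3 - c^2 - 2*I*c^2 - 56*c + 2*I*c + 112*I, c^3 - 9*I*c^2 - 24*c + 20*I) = c - 2*I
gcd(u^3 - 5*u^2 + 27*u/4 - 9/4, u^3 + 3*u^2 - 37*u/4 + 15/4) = u^2 - 2*u + 3/4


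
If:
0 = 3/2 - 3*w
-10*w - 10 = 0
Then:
No Solution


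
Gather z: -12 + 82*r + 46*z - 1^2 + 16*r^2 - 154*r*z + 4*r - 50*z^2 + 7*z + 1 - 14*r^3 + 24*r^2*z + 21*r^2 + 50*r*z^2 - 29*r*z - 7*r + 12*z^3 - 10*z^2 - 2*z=-14*r^3 + 37*r^2 + 79*r + 12*z^3 + z^2*(50*r - 60) + z*(24*r^2 - 183*r + 51) - 12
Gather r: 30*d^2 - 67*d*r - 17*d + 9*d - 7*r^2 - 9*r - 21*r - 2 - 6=30*d^2 - 8*d - 7*r^2 + r*(-67*d - 30) - 8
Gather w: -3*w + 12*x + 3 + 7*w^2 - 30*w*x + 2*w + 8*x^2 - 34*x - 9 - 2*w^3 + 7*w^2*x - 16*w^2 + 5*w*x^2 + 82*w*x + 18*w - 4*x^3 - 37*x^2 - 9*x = -2*w^3 + w^2*(7*x - 9) + w*(5*x^2 + 52*x + 17) - 4*x^3 - 29*x^2 - 31*x - 6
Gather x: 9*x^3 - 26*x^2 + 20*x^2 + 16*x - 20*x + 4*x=9*x^3 - 6*x^2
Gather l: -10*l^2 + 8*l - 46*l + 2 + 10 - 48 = -10*l^2 - 38*l - 36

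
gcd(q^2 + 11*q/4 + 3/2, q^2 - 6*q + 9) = 1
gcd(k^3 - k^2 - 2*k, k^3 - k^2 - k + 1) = k + 1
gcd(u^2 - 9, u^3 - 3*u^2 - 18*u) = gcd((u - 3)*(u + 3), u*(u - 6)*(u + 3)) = u + 3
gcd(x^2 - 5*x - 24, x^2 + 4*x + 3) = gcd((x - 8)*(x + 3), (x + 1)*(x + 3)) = x + 3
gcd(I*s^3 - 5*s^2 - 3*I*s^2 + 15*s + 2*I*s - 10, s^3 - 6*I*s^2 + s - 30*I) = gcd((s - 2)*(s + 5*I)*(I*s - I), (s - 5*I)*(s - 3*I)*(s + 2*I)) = 1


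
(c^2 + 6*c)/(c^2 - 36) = c/(c - 6)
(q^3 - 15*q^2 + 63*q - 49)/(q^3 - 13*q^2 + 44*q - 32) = (q^2 - 14*q + 49)/(q^2 - 12*q + 32)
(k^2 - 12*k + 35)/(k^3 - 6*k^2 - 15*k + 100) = (k - 7)/(k^2 - k - 20)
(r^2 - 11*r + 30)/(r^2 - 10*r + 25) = (r - 6)/(r - 5)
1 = 1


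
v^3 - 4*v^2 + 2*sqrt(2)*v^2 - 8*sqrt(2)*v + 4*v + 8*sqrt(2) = (v - 2)^2*(v + 2*sqrt(2))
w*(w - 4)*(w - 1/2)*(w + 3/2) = w^4 - 3*w^3 - 19*w^2/4 + 3*w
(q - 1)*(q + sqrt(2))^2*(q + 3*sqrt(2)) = q^4 - q^3 + 5*sqrt(2)*q^3 - 5*sqrt(2)*q^2 + 14*q^2 - 14*q + 6*sqrt(2)*q - 6*sqrt(2)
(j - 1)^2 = j^2 - 2*j + 1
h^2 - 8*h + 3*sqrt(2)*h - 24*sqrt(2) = (h - 8)*(h + 3*sqrt(2))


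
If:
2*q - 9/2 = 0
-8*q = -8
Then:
No Solution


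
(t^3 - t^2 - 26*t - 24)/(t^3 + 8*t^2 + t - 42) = (t^3 - t^2 - 26*t - 24)/(t^3 + 8*t^2 + t - 42)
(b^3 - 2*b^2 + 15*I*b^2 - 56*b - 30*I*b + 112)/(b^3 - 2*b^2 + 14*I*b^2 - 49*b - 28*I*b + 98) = (b + 8*I)/(b + 7*I)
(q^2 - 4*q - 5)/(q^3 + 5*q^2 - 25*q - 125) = (q + 1)/(q^2 + 10*q + 25)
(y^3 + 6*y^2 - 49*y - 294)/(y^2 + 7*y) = y - 1 - 42/y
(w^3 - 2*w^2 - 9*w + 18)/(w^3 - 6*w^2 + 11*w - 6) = (w + 3)/(w - 1)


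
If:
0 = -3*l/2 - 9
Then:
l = -6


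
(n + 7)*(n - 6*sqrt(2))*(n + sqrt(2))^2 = n^4 - 4*sqrt(2)*n^3 + 7*n^3 - 28*sqrt(2)*n^2 - 22*n^2 - 154*n - 12*sqrt(2)*n - 84*sqrt(2)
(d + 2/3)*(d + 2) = d^2 + 8*d/3 + 4/3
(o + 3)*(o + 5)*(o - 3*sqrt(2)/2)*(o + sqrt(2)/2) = o^4 - sqrt(2)*o^3 + 8*o^3 - 8*sqrt(2)*o^2 + 27*o^2/2 - 15*sqrt(2)*o - 12*o - 45/2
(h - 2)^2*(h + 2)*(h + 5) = h^4 + 3*h^3 - 14*h^2 - 12*h + 40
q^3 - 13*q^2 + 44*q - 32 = (q - 8)*(q - 4)*(q - 1)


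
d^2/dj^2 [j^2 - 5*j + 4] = 2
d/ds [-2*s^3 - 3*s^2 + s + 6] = -6*s^2 - 6*s + 1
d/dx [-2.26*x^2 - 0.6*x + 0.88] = -4.52*x - 0.6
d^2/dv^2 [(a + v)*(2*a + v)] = 2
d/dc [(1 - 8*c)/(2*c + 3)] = -26/(2*c + 3)^2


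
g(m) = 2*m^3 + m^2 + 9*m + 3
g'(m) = 6*m^2 + 2*m + 9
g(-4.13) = -158.00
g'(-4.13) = 103.08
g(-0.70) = -3.50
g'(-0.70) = 10.54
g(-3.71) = -118.76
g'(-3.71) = 84.16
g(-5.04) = -273.01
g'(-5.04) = 151.33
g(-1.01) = -7.13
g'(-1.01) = 13.10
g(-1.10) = -8.35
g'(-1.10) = 14.06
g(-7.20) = -756.46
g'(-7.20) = 305.64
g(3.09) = 99.37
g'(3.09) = 72.47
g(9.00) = 1623.00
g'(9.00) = 513.00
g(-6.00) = -447.00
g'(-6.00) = 213.00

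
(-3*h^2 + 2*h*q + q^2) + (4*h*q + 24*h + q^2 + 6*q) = -3*h^2 + 6*h*q + 24*h + 2*q^2 + 6*q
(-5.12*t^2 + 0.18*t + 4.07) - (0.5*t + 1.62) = -5.12*t^2 - 0.32*t + 2.45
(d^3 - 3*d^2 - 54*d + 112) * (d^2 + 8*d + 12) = d^5 + 5*d^4 - 66*d^3 - 356*d^2 + 248*d + 1344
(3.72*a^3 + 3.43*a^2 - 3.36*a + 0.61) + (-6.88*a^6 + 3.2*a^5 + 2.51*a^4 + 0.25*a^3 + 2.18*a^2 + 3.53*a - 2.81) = -6.88*a^6 + 3.2*a^5 + 2.51*a^4 + 3.97*a^3 + 5.61*a^2 + 0.17*a - 2.2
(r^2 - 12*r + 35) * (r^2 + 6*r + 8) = r^4 - 6*r^3 - 29*r^2 + 114*r + 280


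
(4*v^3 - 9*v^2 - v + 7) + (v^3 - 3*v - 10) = 5*v^3 - 9*v^2 - 4*v - 3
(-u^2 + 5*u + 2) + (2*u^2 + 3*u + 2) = u^2 + 8*u + 4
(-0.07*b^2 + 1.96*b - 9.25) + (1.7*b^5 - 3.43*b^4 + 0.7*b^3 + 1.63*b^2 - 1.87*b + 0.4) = 1.7*b^5 - 3.43*b^4 + 0.7*b^3 + 1.56*b^2 + 0.0899999999999999*b - 8.85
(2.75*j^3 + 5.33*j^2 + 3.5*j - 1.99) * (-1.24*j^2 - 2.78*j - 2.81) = -3.41*j^5 - 14.2542*j^4 - 26.8849*j^3 - 22.2397*j^2 - 4.3028*j + 5.5919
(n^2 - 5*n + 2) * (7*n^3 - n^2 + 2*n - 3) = 7*n^5 - 36*n^4 + 21*n^3 - 15*n^2 + 19*n - 6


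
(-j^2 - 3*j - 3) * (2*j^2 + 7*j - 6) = -2*j^4 - 13*j^3 - 21*j^2 - 3*j + 18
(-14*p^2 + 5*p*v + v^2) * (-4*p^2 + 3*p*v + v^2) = 56*p^4 - 62*p^3*v - 3*p^2*v^2 + 8*p*v^3 + v^4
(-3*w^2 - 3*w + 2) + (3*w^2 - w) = 2 - 4*w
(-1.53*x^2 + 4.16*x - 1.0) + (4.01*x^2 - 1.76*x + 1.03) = 2.48*x^2 + 2.4*x + 0.03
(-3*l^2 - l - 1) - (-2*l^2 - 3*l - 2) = -l^2 + 2*l + 1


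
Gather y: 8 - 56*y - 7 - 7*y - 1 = -63*y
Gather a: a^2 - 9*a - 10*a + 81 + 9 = a^2 - 19*a + 90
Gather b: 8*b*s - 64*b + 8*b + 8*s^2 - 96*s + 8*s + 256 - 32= b*(8*s - 56) + 8*s^2 - 88*s + 224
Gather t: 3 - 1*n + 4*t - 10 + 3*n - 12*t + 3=2*n - 8*t - 4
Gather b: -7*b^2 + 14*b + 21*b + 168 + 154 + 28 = -7*b^2 + 35*b + 350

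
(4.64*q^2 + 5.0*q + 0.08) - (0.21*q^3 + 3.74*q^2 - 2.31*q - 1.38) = -0.21*q^3 + 0.899999999999999*q^2 + 7.31*q + 1.46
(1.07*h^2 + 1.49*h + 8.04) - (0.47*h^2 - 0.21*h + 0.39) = 0.6*h^2 + 1.7*h + 7.65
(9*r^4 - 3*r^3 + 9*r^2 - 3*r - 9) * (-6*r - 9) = -54*r^5 - 63*r^4 - 27*r^3 - 63*r^2 + 81*r + 81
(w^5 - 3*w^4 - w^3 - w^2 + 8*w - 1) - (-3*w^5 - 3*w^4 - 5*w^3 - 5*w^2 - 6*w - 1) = 4*w^5 + 4*w^3 + 4*w^2 + 14*w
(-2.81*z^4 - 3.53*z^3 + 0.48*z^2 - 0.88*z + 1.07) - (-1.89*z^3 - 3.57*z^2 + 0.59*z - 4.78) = -2.81*z^4 - 1.64*z^3 + 4.05*z^2 - 1.47*z + 5.85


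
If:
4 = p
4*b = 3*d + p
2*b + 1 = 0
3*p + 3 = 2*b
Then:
No Solution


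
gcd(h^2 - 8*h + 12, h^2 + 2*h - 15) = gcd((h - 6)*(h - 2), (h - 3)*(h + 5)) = 1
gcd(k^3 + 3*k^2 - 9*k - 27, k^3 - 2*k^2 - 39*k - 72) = k^2 + 6*k + 9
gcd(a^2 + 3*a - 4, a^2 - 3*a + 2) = a - 1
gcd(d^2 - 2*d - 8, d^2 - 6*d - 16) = d + 2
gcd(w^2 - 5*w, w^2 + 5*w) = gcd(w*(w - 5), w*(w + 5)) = w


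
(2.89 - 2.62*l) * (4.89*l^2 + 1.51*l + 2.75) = -12.8118*l^3 + 10.1759*l^2 - 2.8411*l + 7.9475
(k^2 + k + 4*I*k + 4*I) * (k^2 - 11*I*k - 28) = k^4 + k^3 - 7*I*k^3 + 16*k^2 - 7*I*k^2 + 16*k - 112*I*k - 112*I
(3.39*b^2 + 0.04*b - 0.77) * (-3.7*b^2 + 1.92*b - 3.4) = -12.543*b^4 + 6.3608*b^3 - 8.6002*b^2 - 1.6144*b + 2.618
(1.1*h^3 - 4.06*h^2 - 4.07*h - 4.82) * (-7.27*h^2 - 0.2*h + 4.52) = -7.997*h^5 + 29.2962*h^4 + 35.3729*h^3 + 17.5042*h^2 - 17.4324*h - 21.7864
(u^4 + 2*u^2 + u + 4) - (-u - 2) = u^4 + 2*u^2 + 2*u + 6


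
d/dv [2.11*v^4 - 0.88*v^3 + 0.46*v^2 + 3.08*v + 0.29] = 8.44*v^3 - 2.64*v^2 + 0.92*v + 3.08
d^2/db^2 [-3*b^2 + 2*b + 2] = -6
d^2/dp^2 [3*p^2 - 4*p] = 6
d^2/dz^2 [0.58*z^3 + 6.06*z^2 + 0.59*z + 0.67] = 3.48*z + 12.12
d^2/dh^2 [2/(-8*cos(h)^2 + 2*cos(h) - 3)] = 4*(-128*sin(h)^4 + 18*sin(h)^2 - 33*cos(h) + 6*cos(3*h) + 90)/(8*sin(h)^2 + 2*cos(h) - 11)^3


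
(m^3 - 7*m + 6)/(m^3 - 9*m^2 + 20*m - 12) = (m + 3)/(m - 6)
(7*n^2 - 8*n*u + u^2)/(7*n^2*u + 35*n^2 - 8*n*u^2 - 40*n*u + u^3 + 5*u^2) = 1/(u + 5)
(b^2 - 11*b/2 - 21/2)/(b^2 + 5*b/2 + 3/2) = (b - 7)/(b + 1)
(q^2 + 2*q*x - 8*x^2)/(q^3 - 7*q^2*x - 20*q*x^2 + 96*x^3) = (q - 2*x)/(q^2 - 11*q*x + 24*x^2)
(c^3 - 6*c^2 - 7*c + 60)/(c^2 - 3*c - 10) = (c^2 - c - 12)/(c + 2)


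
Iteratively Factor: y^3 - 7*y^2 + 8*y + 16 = (y - 4)*(y^2 - 3*y - 4) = (y - 4)*(y + 1)*(y - 4)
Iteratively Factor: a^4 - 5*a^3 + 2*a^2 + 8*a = (a)*(a^3 - 5*a^2 + 2*a + 8) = a*(a - 2)*(a^2 - 3*a - 4) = a*(a - 4)*(a - 2)*(a + 1)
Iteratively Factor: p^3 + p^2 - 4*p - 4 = (p - 2)*(p^2 + 3*p + 2) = (p - 2)*(p + 1)*(p + 2)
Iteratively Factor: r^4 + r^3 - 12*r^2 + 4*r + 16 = (r - 2)*(r^3 + 3*r^2 - 6*r - 8) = (r - 2)*(r + 4)*(r^2 - r - 2) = (r - 2)*(r + 1)*(r + 4)*(r - 2)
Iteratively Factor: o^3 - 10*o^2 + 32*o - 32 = (o - 4)*(o^2 - 6*o + 8) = (o - 4)^2*(o - 2)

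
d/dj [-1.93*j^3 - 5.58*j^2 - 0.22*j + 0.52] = -5.79*j^2 - 11.16*j - 0.22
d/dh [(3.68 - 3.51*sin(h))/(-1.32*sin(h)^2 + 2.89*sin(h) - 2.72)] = (-4.6332*sin(h)^2 + 9.7152*sin(h) - 1.088)*cos(h)/(1.7424*sin(h)^4 - 7.6296*sin(h)^3 + 15.5329*sin(h)^2 - 15.7216*sin(h) + 7.3984)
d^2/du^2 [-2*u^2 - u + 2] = -4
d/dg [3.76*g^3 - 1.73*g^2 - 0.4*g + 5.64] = 11.28*g^2 - 3.46*g - 0.4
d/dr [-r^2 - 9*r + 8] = -2*r - 9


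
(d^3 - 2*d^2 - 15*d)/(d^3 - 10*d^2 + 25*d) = (d + 3)/(d - 5)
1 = 1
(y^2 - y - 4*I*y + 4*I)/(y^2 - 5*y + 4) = (y - 4*I)/(y - 4)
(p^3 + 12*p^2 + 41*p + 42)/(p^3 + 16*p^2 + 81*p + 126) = (p + 2)/(p + 6)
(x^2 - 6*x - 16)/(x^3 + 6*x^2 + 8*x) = (x - 8)/(x*(x + 4))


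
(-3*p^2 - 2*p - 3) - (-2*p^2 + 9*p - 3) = -p^2 - 11*p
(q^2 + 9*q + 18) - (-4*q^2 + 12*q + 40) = 5*q^2 - 3*q - 22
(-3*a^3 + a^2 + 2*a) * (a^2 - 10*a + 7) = -3*a^5 + 31*a^4 - 29*a^3 - 13*a^2 + 14*a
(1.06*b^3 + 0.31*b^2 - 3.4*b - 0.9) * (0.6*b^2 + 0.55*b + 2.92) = 0.636*b^5 + 0.769*b^4 + 1.2257*b^3 - 1.5048*b^2 - 10.423*b - 2.628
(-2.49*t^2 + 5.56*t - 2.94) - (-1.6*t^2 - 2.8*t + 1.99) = -0.89*t^2 + 8.36*t - 4.93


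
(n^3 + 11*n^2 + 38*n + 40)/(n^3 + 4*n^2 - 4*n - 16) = (n + 5)/(n - 2)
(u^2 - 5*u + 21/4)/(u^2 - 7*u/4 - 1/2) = (-4*u^2 + 20*u - 21)/(-4*u^2 + 7*u + 2)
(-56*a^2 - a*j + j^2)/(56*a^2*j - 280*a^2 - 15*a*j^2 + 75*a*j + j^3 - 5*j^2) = (-7*a - j)/(7*a*j - 35*a - j^2 + 5*j)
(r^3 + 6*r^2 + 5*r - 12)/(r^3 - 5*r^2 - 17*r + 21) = (r + 4)/(r - 7)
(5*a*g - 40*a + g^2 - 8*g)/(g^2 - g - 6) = (-5*a*g + 40*a - g^2 + 8*g)/(-g^2 + g + 6)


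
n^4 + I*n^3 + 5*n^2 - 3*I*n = n*(n - I)^2*(n + 3*I)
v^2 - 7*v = v*(v - 7)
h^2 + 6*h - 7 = (h - 1)*(h + 7)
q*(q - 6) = q^2 - 6*q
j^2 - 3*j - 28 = (j - 7)*(j + 4)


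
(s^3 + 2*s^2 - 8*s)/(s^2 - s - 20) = s*(s - 2)/(s - 5)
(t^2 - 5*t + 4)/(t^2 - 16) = (t - 1)/(t + 4)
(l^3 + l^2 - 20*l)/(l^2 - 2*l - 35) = l*(l - 4)/(l - 7)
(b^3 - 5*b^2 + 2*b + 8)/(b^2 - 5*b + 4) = (b^2 - b - 2)/(b - 1)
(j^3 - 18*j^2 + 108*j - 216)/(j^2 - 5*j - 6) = (j^2 - 12*j + 36)/(j + 1)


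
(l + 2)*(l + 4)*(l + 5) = l^3 + 11*l^2 + 38*l + 40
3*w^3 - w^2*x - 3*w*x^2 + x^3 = (-3*w + x)*(-w + x)*(w + x)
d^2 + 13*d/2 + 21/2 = (d + 3)*(d + 7/2)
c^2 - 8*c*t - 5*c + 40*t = (c - 5)*(c - 8*t)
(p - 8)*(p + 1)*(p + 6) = p^3 - p^2 - 50*p - 48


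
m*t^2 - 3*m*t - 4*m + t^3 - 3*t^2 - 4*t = (m + t)*(t - 4)*(t + 1)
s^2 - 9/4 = (s - 3/2)*(s + 3/2)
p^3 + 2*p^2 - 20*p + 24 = (p - 2)^2*(p + 6)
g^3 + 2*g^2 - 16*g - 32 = (g - 4)*(g + 2)*(g + 4)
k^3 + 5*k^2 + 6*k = k*(k + 2)*(k + 3)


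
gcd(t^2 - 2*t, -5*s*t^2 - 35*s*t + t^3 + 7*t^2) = t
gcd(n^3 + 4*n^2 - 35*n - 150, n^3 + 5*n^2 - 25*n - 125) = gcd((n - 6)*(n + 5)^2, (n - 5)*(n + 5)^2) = n^2 + 10*n + 25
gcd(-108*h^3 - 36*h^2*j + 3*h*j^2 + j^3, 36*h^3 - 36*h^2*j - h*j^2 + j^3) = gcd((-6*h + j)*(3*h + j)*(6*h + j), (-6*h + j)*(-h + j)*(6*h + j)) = 36*h^2 - j^2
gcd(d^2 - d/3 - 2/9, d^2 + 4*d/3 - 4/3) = d - 2/3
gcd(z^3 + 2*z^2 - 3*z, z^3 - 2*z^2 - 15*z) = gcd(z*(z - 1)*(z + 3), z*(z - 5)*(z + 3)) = z^2 + 3*z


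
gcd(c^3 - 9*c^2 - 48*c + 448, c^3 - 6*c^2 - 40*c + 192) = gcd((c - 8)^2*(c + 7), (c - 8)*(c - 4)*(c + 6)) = c - 8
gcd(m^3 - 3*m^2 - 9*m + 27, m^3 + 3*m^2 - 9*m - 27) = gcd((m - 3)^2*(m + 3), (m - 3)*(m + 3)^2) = m^2 - 9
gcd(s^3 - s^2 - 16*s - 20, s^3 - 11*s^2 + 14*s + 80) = s^2 - 3*s - 10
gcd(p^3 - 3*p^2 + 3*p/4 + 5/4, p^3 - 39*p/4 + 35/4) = p^2 - 7*p/2 + 5/2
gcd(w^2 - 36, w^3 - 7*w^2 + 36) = w - 6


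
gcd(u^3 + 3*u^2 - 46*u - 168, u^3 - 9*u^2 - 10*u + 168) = u^2 - 3*u - 28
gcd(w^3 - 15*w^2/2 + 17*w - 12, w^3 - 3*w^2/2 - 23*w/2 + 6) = w - 4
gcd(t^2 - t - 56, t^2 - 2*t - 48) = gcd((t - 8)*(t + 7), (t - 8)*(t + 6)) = t - 8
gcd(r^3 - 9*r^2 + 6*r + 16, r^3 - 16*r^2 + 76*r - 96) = r^2 - 10*r + 16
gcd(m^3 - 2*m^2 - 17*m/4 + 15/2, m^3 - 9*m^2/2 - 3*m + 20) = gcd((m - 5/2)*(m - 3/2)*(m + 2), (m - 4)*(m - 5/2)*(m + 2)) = m^2 - m/2 - 5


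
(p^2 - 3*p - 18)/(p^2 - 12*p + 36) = (p + 3)/(p - 6)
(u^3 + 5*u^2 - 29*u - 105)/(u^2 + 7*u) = u - 2 - 15/u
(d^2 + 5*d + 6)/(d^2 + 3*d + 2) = (d + 3)/(d + 1)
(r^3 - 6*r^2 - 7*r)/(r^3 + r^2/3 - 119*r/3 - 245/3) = 3*r*(r + 1)/(3*r^2 + 22*r + 35)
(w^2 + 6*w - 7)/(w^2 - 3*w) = (w^2 + 6*w - 7)/(w*(w - 3))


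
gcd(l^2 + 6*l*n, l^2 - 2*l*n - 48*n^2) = l + 6*n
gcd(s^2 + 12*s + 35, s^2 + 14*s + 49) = s + 7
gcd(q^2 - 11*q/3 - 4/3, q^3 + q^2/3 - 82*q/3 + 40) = q - 4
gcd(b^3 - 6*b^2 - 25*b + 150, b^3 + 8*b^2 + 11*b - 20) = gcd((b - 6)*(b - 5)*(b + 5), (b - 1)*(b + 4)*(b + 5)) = b + 5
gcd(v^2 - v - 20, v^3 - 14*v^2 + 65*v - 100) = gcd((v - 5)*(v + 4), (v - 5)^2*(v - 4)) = v - 5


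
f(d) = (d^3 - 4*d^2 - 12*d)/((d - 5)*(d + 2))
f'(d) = (3*d^2 - 8*d - 12)/((d - 5)*(d + 2)) - (d^3 - 4*d^2 - 12*d)/((d - 5)*(d + 2)^2) - (d^3 - 4*d^2 - 12*d)/((d - 5)^2*(d + 2)) = (d^2 - 10*d + 30)/(d^2 - 10*d + 25)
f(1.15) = 1.45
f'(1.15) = 1.34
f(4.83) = 33.24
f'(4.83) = 174.01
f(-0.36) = -0.43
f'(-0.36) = 1.17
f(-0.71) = -0.83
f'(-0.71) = 1.15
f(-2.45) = -2.78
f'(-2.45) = 1.09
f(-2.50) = -2.83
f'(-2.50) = 1.09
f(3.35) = 5.38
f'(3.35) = 2.84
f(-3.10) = -3.48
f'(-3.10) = 1.08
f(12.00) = 10.29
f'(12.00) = 1.10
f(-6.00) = -6.55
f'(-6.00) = 1.04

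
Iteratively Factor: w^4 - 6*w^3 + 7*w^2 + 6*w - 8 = (w + 1)*(w^3 - 7*w^2 + 14*w - 8) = (w - 4)*(w + 1)*(w^2 - 3*w + 2) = (w - 4)*(w - 1)*(w + 1)*(w - 2)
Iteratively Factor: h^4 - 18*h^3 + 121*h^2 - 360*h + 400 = (h - 5)*(h^3 - 13*h^2 + 56*h - 80) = (h - 5)^2*(h^2 - 8*h + 16) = (h - 5)^2*(h - 4)*(h - 4)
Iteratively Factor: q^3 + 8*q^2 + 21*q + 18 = (q + 2)*(q^2 + 6*q + 9) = (q + 2)*(q + 3)*(q + 3)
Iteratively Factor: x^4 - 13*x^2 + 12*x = (x - 1)*(x^3 + x^2 - 12*x) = (x - 1)*(x + 4)*(x^2 - 3*x) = (x - 3)*(x - 1)*(x + 4)*(x)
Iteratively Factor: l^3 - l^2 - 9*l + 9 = (l + 3)*(l^2 - 4*l + 3) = (l - 1)*(l + 3)*(l - 3)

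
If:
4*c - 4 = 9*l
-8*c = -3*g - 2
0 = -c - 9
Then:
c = -9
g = -74/3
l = -40/9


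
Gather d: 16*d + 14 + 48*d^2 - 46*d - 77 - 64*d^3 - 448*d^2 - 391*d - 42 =-64*d^3 - 400*d^2 - 421*d - 105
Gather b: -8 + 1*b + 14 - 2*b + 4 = 10 - b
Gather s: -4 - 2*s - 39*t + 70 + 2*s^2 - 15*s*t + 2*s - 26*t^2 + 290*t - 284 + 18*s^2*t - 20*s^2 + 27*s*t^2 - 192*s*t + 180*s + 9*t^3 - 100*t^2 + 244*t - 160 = s^2*(18*t - 18) + s*(27*t^2 - 207*t + 180) + 9*t^3 - 126*t^2 + 495*t - 378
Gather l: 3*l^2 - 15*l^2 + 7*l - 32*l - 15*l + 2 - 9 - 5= -12*l^2 - 40*l - 12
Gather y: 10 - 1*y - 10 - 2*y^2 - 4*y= -2*y^2 - 5*y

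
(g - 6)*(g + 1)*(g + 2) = g^3 - 3*g^2 - 16*g - 12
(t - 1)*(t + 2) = t^2 + t - 2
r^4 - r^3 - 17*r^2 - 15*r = r*(r - 5)*(r + 1)*(r + 3)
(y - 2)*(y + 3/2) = y^2 - y/2 - 3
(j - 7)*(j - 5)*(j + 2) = j^3 - 10*j^2 + 11*j + 70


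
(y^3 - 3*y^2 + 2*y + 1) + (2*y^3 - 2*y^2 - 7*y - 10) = 3*y^3 - 5*y^2 - 5*y - 9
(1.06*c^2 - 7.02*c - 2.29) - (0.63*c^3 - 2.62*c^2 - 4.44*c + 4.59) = -0.63*c^3 + 3.68*c^2 - 2.58*c - 6.88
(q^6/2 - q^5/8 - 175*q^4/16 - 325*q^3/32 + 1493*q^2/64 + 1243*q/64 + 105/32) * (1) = q^6/2 - q^5/8 - 175*q^4/16 - 325*q^3/32 + 1493*q^2/64 + 1243*q/64 + 105/32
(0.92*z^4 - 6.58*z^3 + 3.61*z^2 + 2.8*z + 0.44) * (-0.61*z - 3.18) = -0.5612*z^5 + 1.0882*z^4 + 18.7223*z^3 - 13.1878*z^2 - 9.1724*z - 1.3992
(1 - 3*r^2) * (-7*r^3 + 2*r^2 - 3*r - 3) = 21*r^5 - 6*r^4 + 2*r^3 + 11*r^2 - 3*r - 3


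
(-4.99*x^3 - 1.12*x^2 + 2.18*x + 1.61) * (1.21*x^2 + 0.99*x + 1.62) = -6.0379*x^5 - 6.2953*x^4 - 6.5548*x^3 + 2.2919*x^2 + 5.1255*x + 2.6082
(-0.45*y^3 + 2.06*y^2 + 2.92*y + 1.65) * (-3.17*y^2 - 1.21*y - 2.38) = 1.4265*y^5 - 5.9857*y^4 - 10.678*y^3 - 13.6665*y^2 - 8.9461*y - 3.927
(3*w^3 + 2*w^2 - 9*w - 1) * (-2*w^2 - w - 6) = -6*w^5 - 7*w^4 - 2*w^3 - w^2 + 55*w + 6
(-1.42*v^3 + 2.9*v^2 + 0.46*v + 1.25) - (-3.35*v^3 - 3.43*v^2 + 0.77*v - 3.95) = 1.93*v^3 + 6.33*v^2 - 0.31*v + 5.2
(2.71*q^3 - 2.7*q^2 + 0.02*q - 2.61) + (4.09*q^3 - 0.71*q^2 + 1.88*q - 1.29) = 6.8*q^3 - 3.41*q^2 + 1.9*q - 3.9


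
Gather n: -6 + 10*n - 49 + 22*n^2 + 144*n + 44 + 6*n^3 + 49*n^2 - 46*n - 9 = 6*n^3 + 71*n^2 + 108*n - 20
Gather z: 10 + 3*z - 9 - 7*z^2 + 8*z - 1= -7*z^2 + 11*z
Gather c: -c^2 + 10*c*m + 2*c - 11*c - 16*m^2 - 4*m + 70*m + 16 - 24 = -c^2 + c*(10*m - 9) - 16*m^2 + 66*m - 8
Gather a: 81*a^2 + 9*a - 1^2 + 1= 81*a^2 + 9*a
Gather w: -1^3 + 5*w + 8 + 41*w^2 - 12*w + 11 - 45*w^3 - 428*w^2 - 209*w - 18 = -45*w^3 - 387*w^2 - 216*w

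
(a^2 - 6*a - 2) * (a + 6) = a^3 - 38*a - 12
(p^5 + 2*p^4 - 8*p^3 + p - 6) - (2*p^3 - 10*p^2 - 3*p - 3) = p^5 + 2*p^4 - 10*p^3 + 10*p^2 + 4*p - 3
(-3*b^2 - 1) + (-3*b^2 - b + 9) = -6*b^2 - b + 8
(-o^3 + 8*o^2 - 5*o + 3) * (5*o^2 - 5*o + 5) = -5*o^5 + 45*o^4 - 70*o^3 + 80*o^2 - 40*o + 15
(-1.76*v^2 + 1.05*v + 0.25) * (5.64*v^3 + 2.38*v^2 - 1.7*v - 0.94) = -9.9264*v^5 + 1.7332*v^4 + 6.901*v^3 + 0.4644*v^2 - 1.412*v - 0.235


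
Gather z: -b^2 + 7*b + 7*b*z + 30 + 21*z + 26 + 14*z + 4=-b^2 + 7*b + z*(7*b + 35) + 60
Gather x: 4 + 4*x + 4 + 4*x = 8*x + 8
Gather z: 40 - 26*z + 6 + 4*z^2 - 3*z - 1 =4*z^2 - 29*z + 45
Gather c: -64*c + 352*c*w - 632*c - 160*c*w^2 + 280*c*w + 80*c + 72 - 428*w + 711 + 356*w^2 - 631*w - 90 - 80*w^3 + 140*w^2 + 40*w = c*(-160*w^2 + 632*w - 616) - 80*w^3 + 496*w^2 - 1019*w + 693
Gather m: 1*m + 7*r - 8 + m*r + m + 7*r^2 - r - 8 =m*(r + 2) + 7*r^2 + 6*r - 16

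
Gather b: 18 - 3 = 15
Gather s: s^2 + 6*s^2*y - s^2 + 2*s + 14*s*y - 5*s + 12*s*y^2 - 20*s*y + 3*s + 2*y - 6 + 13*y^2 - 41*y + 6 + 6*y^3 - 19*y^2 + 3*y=6*s^2*y + s*(12*y^2 - 6*y) + 6*y^3 - 6*y^2 - 36*y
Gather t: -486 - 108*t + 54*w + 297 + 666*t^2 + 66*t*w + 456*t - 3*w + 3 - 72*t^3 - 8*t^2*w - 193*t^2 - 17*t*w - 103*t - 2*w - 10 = -72*t^3 + t^2*(473 - 8*w) + t*(49*w + 245) + 49*w - 196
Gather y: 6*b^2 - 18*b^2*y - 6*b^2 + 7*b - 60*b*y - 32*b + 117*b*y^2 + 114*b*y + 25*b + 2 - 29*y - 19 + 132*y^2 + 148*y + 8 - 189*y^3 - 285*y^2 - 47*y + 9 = -189*y^3 + y^2*(117*b - 153) + y*(-18*b^2 + 54*b + 72)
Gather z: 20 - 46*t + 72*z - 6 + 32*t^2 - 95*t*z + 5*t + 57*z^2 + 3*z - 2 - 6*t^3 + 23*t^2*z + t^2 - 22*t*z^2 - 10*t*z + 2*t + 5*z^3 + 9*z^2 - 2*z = -6*t^3 + 33*t^2 - 39*t + 5*z^3 + z^2*(66 - 22*t) + z*(23*t^2 - 105*t + 73) + 12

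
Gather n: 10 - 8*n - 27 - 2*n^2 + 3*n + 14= -2*n^2 - 5*n - 3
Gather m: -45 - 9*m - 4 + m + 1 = -8*m - 48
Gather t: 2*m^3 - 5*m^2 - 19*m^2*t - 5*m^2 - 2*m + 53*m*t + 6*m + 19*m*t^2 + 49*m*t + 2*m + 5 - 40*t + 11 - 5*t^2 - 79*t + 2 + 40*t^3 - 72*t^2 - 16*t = 2*m^3 - 10*m^2 + 6*m + 40*t^3 + t^2*(19*m - 77) + t*(-19*m^2 + 102*m - 135) + 18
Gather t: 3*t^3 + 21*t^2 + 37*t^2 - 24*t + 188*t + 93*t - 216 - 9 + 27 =3*t^3 + 58*t^2 + 257*t - 198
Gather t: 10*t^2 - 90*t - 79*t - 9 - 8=10*t^2 - 169*t - 17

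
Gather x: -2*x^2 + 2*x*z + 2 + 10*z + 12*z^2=-2*x^2 + 2*x*z + 12*z^2 + 10*z + 2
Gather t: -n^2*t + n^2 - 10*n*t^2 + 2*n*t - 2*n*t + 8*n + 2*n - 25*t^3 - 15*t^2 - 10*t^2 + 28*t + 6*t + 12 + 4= n^2 + 10*n - 25*t^3 + t^2*(-10*n - 25) + t*(34 - n^2) + 16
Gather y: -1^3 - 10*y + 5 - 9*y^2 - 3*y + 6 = -9*y^2 - 13*y + 10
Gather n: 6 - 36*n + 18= 24 - 36*n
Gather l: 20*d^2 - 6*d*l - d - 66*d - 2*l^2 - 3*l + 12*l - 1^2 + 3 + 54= 20*d^2 - 67*d - 2*l^2 + l*(9 - 6*d) + 56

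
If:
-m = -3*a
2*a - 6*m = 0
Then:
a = 0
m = 0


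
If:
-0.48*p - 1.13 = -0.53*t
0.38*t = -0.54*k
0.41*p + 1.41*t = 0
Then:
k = -0.36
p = -1.78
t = 0.52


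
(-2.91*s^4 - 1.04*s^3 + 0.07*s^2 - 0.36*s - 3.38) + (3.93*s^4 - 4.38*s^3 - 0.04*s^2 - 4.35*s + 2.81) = 1.02*s^4 - 5.42*s^3 + 0.03*s^2 - 4.71*s - 0.57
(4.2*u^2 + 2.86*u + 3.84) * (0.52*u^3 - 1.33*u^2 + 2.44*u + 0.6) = 2.184*u^5 - 4.0988*u^4 + 8.441*u^3 + 4.3912*u^2 + 11.0856*u + 2.304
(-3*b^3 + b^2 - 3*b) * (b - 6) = -3*b^4 + 19*b^3 - 9*b^2 + 18*b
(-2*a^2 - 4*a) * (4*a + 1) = -8*a^3 - 18*a^2 - 4*a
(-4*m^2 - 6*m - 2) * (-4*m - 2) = 16*m^3 + 32*m^2 + 20*m + 4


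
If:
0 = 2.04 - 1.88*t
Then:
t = 1.09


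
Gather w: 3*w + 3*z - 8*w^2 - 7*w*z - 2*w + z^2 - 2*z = -8*w^2 + w*(1 - 7*z) + z^2 + z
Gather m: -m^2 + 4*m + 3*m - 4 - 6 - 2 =-m^2 + 7*m - 12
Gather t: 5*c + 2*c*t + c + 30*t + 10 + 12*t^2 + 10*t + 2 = 6*c + 12*t^2 + t*(2*c + 40) + 12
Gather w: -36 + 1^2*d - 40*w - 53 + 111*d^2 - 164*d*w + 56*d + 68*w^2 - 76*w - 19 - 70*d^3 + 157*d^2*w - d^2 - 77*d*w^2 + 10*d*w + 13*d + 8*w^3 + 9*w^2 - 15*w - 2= -70*d^3 + 110*d^2 + 70*d + 8*w^3 + w^2*(77 - 77*d) + w*(157*d^2 - 154*d - 131) - 110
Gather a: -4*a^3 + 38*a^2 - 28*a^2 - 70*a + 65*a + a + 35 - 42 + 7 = -4*a^3 + 10*a^2 - 4*a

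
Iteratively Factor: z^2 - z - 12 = (z - 4)*(z + 3)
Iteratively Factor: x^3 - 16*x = (x - 4)*(x^2 + 4*x) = x*(x - 4)*(x + 4)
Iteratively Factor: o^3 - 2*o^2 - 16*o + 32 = (o - 4)*(o^2 + 2*o - 8) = (o - 4)*(o + 4)*(o - 2)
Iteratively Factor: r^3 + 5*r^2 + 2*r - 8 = (r - 1)*(r^2 + 6*r + 8) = (r - 1)*(r + 2)*(r + 4)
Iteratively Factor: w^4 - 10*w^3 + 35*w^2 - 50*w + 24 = (w - 1)*(w^3 - 9*w^2 + 26*w - 24) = (w - 2)*(w - 1)*(w^2 - 7*w + 12) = (w - 3)*(w - 2)*(w - 1)*(w - 4)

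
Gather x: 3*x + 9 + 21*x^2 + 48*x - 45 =21*x^2 + 51*x - 36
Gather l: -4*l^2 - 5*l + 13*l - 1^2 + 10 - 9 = -4*l^2 + 8*l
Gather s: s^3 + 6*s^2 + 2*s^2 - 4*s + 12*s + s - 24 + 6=s^3 + 8*s^2 + 9*s - 18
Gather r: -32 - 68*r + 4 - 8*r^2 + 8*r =-8*r^2 - 60*r - 28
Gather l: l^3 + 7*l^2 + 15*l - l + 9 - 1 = l^3 + 7*l^2 + 14*l + 8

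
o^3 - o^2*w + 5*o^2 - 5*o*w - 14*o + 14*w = (o - 2)*(o + 7)*(o - w)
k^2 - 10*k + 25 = (k - 5)^2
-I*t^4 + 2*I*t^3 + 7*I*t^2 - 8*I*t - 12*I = (t - 3)*(t - 2)*(t + 2)*(-I*t - I)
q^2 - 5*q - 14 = (q - 7)*(q + 2)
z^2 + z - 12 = (z - 3)*(z + 4)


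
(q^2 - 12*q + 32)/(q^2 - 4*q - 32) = (q - 4)/(q + 4)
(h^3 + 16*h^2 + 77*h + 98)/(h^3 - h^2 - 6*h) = (h^2 + 14*h + 49)/(h*(h - 3))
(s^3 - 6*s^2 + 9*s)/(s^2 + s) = (s^2 - 6*s + 9)/(s + 1)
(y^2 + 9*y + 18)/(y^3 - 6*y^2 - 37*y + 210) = (y + 3)/(y^2 - 12*y + 35)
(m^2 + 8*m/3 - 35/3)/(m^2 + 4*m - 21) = (3*m^2 + 8*m - 35)/(3*(m^2 + 4*m - 21))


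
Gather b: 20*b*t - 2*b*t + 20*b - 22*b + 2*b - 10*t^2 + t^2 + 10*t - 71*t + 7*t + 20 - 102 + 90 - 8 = 18*b*t - 9*t^2 - 54*t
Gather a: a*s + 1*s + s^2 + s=a*s + s^2 + 2*s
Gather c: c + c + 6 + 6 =2*c + 12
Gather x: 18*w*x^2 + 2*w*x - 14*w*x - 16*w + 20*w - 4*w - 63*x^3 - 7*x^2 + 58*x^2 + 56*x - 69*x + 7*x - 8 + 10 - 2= -63*x^3 + x^2*(18*w + 51) + x*(-12*w - 6)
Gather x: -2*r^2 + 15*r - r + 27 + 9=-2*r^2 + 14*r + 36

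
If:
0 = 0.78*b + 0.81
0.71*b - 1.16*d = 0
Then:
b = -1.04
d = -0.64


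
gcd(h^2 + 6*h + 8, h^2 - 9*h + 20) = 1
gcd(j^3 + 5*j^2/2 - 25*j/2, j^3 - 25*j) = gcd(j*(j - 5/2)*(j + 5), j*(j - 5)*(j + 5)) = j^2 + 5*j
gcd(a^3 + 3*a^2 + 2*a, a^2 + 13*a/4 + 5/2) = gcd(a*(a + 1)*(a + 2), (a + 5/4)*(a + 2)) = a + 2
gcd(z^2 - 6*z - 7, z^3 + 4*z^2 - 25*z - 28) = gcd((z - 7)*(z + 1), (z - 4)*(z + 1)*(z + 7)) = z + 1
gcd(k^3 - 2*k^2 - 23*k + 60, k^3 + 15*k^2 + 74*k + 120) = k + 5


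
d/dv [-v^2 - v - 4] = -2*v - 1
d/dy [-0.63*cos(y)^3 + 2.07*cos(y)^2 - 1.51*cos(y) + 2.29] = (1.89*cos(y)^2 - 4.14*cos(y) + 1.51)*sin(y)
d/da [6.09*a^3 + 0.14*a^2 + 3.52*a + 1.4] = 18.27*a^2 + 0.28*a + 3.52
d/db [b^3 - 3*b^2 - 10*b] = 3*b^2 - 6*b - 10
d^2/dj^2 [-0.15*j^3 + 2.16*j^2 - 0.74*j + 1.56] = 4.32 - 0.9*j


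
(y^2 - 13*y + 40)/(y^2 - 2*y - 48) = (y - 5)/(y + 6)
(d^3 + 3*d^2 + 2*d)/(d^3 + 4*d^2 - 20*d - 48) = d*(d + 1)/(d^2 + 2*d - 24)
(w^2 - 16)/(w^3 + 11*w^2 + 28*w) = (w - 4)/(w*(w + 7))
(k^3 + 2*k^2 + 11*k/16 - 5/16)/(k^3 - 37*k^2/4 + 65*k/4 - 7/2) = (4*k^2 + 9*k + 5)/(4*(k^2 - 9*k + 14))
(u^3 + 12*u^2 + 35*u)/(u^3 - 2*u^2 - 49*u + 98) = u*(u + 5)/(u^2 - 9*u + 14)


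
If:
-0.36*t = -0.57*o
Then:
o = 0.631578947368421*t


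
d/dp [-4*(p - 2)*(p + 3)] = -8*p - 4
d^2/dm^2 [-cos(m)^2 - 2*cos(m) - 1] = 2*cos(m) + 2*cos(2*m)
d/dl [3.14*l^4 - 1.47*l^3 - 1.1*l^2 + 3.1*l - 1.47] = 12.56*l^3 - 4.41*l^2 - 2.2*l + 3.1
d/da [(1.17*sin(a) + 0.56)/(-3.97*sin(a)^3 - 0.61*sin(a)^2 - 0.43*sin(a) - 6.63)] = (9.2898*sin(a)^3 + 7.3833*sin(a)^2 + 0.6832*sin(a) - 7.5163)*cos(a)/(15.7609*sin(a)^6 + 4.8434*sin(a)^5 + 3.7863*sin(a)^4 + 53.1668*sin(a)^3 + 8.2735*sin(a)^2 + 5.7018*sin(a) + 43.9569)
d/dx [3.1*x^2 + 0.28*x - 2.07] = 6.2*x + 0.28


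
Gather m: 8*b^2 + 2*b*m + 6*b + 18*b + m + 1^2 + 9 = 8*b^2 + 24*b + m*(2*b + 1) + 10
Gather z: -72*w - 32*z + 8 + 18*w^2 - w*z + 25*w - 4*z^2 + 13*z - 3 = 18*w^2 - 47*w - 4*z^2 + z*(-w - 19) + 5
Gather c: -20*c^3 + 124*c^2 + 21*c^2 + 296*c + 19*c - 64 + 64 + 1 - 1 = -20*c^3 + 145*c^2 + 315*c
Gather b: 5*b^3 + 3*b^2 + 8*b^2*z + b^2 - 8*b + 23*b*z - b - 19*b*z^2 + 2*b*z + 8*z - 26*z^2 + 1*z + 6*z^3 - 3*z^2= 5*b^3 + b^2*(8*z + 4) + b*(-19*z^2 + 25*z - 9) + 6*z^3 - 29*z^2 + 9*z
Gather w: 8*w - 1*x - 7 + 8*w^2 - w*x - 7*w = 8*w^2 + w*(1 - x) - x - 7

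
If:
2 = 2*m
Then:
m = 1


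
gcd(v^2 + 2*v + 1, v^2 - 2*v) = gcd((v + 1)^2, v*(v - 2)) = 1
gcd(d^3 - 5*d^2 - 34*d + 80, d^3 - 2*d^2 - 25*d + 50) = d^2 + 3*d - 10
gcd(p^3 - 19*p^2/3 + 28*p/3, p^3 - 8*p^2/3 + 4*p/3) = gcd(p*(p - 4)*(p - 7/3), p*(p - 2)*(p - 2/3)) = p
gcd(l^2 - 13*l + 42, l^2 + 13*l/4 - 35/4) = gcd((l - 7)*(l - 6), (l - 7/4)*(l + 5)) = 1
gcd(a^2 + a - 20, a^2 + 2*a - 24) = a - 4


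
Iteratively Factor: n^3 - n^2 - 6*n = (n + 2)*(n^2 - 3*n) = n*(n + 2)*(n - 3)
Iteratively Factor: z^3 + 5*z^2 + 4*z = (z + 4)*(z^2 + z) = (z + 1)*(z + 4)*(z)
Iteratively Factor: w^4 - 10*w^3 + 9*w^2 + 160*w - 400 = (w - 5)*(w^3 - 5*w^2 - 16*w + 80) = (w - 5)*(w + 4)*(w^2 - 9*w + 20) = (w - 5)^2*(w + 4)*(w - 4)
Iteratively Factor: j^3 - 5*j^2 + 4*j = (j - 1)*(j^2 - 4*j) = j*(j - 1)*(j - 4)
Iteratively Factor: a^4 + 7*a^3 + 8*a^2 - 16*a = (a - 1)*(a^3 + 8*a^2 + 16*a) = a*(a - 1)*(a^2 + 8*a + 16) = a*(a - 1)*(a + 4)*(a + 4)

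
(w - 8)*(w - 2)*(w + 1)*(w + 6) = w^4 - 3*w^3 - 48*w^2 + 52*w + 96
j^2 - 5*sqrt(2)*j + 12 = (j - 3*sqrt(2))*(j - 2*sqrt(2))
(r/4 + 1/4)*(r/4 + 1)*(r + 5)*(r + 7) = r^4/16 + 17*r^3/16 + 99*r^2/16 + 223*r/16 + 35/4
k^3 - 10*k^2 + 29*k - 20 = (k - 5)*(k - 4)*(k - 1)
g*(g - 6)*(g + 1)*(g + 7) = g^4 + 2*g^3 - 41*g^2 - 42*g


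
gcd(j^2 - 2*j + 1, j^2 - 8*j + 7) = j - 1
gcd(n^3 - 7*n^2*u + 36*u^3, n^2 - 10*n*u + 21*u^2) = -n + 3*u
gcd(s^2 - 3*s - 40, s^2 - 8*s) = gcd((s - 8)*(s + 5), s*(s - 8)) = s - 8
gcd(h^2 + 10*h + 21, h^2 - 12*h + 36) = 1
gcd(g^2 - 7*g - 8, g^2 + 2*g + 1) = g + 1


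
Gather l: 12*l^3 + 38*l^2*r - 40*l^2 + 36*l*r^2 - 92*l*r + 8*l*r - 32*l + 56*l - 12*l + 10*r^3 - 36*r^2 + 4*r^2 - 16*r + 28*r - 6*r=12*l^3 + l^2*(38*r - 40) + l*(36*r^2 - 84*r + 12) + 10*r^3 - 32*r^2 + 6*r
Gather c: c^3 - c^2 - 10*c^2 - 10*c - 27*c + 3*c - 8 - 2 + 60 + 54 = c^3 - 11*c^2 - 34*c + 104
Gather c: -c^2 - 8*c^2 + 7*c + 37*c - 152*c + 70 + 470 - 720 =-9*c^2 - 108*c - 180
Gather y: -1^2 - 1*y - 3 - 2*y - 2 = -3*y - 6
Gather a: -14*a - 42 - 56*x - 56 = -14*a - 56*x - 98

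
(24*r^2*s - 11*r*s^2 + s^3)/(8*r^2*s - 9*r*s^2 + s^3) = (3*r - s)/(r - s)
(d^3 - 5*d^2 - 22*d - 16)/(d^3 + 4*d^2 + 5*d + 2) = (d - 8)/(d + 1)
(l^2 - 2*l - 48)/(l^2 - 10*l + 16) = (l + 6)/(l - 2)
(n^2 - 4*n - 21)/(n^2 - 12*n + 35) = (n + 3)/(n - 5)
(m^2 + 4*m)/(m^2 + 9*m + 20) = m/(m + 5)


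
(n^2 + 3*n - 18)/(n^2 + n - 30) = (n - 3)/(n - 5)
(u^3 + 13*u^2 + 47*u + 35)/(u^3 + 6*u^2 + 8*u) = (u^3 + 13*u^2 + 47*u + 35)/(u*(u^2 + 6*u + 8))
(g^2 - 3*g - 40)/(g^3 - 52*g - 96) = (g + 5)/(g^2 + 8*g + 12)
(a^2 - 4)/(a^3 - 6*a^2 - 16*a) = (a - 2)/(a*(a - 8))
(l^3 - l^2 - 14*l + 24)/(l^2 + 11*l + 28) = (l^2 - 5*l + 6)/(l + 7)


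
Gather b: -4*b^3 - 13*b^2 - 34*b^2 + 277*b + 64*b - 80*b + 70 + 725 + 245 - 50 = -4*b^3 - 47*b^2 + 261*b + 990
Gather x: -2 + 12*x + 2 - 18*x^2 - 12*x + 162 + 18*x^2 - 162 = 0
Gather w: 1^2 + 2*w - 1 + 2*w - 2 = 4*w - 2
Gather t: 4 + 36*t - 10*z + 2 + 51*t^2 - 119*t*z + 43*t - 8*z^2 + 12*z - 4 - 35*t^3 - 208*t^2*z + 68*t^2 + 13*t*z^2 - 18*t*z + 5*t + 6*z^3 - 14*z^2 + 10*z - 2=-35*t^3 + t^2*(119 - 208*z) + t*(13*z^2 - 137*z + 84) + 6*z^3 - 22*z^2 + 12*z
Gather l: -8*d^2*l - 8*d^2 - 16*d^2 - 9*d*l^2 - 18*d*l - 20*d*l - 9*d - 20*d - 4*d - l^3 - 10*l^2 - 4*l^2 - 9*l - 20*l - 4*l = -24*d^2 - 33*d - l^3 + l^2*(-9*d - 14) + l*(-8*d^2 - 38*d - 33)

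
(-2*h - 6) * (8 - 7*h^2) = 14*h^3 + 42*h^2 - 16*h - 48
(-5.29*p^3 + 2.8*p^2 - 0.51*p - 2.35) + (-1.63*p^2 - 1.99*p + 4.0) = -5.29*p^3 + 1.17*p^2 - 2.5*p + 1.65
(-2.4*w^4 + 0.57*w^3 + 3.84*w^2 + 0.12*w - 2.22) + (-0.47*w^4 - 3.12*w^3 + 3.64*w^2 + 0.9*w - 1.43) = -2.87*w^4 - 2.55*w^3 + 7.48*w^2 + 1.02*w - 3.65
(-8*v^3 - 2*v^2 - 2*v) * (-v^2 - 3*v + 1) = 8*v^5 + 26*v^4 + 4*v^2 - 2*v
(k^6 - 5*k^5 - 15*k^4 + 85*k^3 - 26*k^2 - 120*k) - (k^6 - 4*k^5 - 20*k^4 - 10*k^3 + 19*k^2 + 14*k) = -k^5 + 5*k^4 + 95*k^3 - 45*k^2 - 134*k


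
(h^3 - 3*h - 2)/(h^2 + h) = h - 1 - 2/h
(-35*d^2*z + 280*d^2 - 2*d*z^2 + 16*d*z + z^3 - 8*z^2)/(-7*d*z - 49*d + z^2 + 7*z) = (5*d*z - 40*d + z^2 - 8*z)/(z + 7)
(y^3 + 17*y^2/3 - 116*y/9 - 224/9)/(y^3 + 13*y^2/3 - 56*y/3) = (y + 4/3)/y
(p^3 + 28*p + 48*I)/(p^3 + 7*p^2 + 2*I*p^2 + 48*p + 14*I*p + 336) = (p^2 + 6*I*p - 8)/(p^2 + p*(7 + 8*I) + 56*I)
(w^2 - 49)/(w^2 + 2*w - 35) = (w - 7)/(w - 5)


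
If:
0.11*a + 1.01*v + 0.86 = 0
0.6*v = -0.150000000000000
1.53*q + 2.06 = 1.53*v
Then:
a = -5.52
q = -1.60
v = -0.25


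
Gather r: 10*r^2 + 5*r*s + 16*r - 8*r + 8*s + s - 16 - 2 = 10*r^2 + r*(5*s + 8) + 9*s - 18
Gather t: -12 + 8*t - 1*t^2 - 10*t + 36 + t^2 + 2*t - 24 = 0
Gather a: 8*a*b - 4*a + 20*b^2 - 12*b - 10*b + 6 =a*(8*b - 4) + 20*b^2 - 22*b + 6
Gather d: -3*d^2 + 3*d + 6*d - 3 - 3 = -3*d^2 + 9*d - 6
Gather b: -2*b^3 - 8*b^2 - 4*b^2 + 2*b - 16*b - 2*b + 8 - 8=-2*b^3 - 12*b^2 - 16*b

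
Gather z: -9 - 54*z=-54*z - 9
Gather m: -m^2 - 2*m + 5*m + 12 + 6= -m^2 + 3*m + 18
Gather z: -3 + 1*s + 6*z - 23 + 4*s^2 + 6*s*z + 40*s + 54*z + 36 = 4*s^2 + 41*s + z*(6*s + 60) + 10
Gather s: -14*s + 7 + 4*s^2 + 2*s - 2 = 4*s^2 - 12*s + 5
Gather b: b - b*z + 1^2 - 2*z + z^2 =b*(1 - z) + z^2 - 2*z + 1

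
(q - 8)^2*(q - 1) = q^3 - 17*q^2 + 80*q - 64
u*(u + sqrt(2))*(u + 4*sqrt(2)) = u^3 + 5*sqrt(2)*u^2 + 8*u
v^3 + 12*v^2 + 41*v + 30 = (v + 1)*(v + 5)*(v + 6)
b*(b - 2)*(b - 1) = b^3 - 3*b^2 + 2*b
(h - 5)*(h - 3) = h^2 - 8*h + 15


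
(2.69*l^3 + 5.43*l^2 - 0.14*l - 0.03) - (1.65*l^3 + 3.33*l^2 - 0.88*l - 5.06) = 1.04*l^3 + 2.1*l^2 + 0.74*l + 5.03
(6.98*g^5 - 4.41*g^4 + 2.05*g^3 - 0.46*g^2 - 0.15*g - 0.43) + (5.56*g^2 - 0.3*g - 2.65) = 6.98*g^5 - 4.41*g^4 + 2.05*g^3 + 5.1*g^2 - 0.45*g - 3.08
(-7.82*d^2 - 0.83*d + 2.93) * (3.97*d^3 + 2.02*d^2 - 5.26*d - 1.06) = -31.0454*d^5 - 19.0915*d^4 + 51.0887*d^3 + 18.5736*d^2 - 14.532*d - 3.1058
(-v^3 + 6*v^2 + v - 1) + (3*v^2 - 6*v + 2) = -v^3 + 9*v^2 - 5*v + 1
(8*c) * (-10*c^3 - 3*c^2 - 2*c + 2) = -80*c^4 - 24*c^3 - 16*c^2 + 16*c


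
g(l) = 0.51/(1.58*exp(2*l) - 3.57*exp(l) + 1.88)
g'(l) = 0.51*(-3.16*exp(2*l) + 3.57*exp(l))/(1.58*exp(2*l) - 3.57*exp(l) + 1.88)^2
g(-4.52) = 0.28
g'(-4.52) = 0.01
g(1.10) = 0.09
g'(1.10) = -0.31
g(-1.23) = 0.52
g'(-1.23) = 0.42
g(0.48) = 2.15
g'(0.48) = -22.53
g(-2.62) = 0.31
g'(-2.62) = 0.05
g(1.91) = 0.01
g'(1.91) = -0.02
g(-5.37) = 0.27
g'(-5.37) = 0.00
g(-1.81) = 0.38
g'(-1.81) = 0.14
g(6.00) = 0.00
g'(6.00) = 0.00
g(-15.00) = 0.27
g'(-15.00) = 0.00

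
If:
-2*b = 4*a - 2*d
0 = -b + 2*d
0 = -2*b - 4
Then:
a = 1/2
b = -2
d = -1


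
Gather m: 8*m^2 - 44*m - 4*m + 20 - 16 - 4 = 8*m^2 - 48*m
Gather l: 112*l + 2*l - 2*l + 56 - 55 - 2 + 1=112*l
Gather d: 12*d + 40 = 12*d + 40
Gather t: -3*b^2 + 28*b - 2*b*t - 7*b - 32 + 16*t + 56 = -3*b^2 + 21*b + t*(16 - 2*b) + 24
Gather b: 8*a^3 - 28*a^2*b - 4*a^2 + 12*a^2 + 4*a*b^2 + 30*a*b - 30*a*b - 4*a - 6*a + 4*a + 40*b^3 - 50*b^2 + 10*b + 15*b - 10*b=8*a^3 + 8*a^2 - 6*a + 40*b^3 + b^2*(4*a - 50) + b*(15 - 28*a^2)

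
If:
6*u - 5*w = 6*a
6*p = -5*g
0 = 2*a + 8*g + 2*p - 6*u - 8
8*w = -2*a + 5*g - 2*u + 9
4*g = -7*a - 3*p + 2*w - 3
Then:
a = -1767/5260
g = 8427/2630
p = -2809/1052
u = 2547/1315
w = 7173/2630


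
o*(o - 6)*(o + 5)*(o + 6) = o^4 + 5*o^3 - 36*o^2 - 180*o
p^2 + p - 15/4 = (p - 3/2)*(p + 5/2)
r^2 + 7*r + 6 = (r + 1)*(r + 6)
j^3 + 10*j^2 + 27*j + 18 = (j + 1)*(j + 3)*(j + 6)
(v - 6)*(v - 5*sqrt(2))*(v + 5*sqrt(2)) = v^3 - 6*v^2 - 50*v + 300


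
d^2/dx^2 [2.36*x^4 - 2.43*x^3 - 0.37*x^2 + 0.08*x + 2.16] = 28.32*x^2 - 14.58*x - 0.74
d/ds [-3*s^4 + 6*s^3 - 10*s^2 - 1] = 2*s*(-6*s^2 + 9*s - 10)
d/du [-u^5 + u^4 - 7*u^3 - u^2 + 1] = u*(-5*u^3 + 4*u^2 - 21*u - 2)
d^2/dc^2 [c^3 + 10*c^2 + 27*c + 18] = 6*c + 20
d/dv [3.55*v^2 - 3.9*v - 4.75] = 7.1*v - 3.9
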